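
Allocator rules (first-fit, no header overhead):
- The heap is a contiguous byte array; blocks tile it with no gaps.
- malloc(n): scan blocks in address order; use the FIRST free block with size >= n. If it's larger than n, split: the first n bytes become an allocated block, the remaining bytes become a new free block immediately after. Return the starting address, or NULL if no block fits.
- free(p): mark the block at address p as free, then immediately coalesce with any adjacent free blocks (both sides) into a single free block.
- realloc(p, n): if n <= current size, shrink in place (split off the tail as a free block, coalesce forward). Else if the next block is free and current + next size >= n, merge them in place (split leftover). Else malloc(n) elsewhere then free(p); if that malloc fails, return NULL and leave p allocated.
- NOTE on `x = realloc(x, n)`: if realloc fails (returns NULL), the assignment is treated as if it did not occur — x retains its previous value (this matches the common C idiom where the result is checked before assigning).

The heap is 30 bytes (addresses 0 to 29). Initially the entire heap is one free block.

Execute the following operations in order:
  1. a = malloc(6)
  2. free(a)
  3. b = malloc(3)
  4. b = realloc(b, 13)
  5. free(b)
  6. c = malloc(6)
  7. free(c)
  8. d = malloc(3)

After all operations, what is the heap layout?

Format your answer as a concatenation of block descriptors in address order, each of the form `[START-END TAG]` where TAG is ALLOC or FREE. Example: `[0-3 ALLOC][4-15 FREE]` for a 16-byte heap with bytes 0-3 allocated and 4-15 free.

Op 1: a = malloc(6) -> a = 0; heap: [0-5 ALLOC][6-29 FREE]
Op 2: free(a) -> (freed a); heap: [0-29 FREE]
Op 3: b = malloc(3) -> b = 0; heap: [0-2 ALLOC][3-29 FREE]
Op 4: b = realloc(b, 13) -> b = 0; heap: [0-12 ALLOC][13-29 FREE]
Op 5: free(b) -> (freed b); heap: [0-29 FREE]
Op 6: c = malloc(6) -> c = 0; heap: [0-5 ALLOC][6-29 FREE]
Op 7: free(c) -> (freed c); heap: [0-29 FREE]
Op 8: d = malloc(3) -> d = 0; heap: [0-2 ALLOC][3-29 FREE]

Answer: [0-2 ALLOC][3-29 FREE]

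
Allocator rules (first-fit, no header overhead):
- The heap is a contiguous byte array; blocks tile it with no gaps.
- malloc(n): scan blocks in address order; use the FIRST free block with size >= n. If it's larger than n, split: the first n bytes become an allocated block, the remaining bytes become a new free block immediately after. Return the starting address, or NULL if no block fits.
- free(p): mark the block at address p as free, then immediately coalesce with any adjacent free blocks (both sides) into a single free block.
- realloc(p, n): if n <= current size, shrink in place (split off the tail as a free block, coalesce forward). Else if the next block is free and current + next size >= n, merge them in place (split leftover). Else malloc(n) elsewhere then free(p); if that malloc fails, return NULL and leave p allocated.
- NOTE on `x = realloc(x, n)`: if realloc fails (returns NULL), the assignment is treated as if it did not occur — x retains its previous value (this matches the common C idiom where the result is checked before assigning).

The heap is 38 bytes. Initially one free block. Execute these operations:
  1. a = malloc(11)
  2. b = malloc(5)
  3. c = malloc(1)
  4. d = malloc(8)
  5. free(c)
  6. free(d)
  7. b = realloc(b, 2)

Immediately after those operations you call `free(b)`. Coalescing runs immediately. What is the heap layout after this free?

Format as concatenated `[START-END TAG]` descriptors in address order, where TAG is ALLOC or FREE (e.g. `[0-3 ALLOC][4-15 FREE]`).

Answer: [0-10 ALLOC][11-37 FREE]

Derivation:
Op 1: a = malloc(11) -> a = 0; heap: [0-10 ALLOC][11-37 FREE]
Op 2: b = malloc(5) -> b = 11; heap: [0-10 ALLOC][11-15 ALLOC][16-37 FREE]
Op 3: c = malloc(1) -> c = 16; heap: [0-10 ALLOC][11-15 ALLOC][16-16 ALLOC][17-37 FREE]
Op 4: d = malloc(8) -> d = 17; heap: [0-10 ALLOC][11-15 ALLOC][16-16 ALLOC][17-24 ALLOC][25-37 FREE]
Op 5: free(c) -> (freed c); heap: [0-10 ALLOC][11-15 ALLOC][16-16 FREE][17-24 ALLOC][25-37 FREE]
Op 6: free(d) -> (freed d); heap: [0-10 ALLOC][11-15 ALLOC][16-37 FREE]
Op 7: b = realloc(b, 2) -> b = 11; heap: [0-10 ALLOC][11-12 ALLOC][13-37 FREE]
free(b): b = 11 -> block [11-12 ALLOC]; mark free, coalesce with adjacent free neighbors -> [0-10 ALLOC][11-37 FREE]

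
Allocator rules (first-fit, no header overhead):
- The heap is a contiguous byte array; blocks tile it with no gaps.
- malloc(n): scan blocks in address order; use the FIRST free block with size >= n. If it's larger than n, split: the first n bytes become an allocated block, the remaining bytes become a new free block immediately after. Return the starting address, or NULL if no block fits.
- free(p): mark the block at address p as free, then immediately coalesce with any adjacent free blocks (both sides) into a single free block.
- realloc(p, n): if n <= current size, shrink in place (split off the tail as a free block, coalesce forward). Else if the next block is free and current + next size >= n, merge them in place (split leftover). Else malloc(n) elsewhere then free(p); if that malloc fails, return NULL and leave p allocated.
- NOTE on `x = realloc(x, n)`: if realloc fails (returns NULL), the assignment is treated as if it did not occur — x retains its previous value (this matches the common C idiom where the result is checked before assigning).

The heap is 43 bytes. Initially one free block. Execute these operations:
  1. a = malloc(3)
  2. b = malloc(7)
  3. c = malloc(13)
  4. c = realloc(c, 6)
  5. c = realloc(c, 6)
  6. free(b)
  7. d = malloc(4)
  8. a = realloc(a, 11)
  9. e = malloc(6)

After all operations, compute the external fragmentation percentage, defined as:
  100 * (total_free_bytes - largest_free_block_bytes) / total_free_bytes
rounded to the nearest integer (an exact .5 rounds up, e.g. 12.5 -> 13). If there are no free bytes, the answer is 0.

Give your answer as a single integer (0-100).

Answer: 38

Derivation:
Op 1: a = malloc(3) -> a = 0; heap: [0-2 ALLOC][3-42 FREE]
Op 2: b = malloc(7) -> b = 3; heap: [0-2 ALLOC][3-9 ALLOC][10-42 FREE]
Op 3: c = malloc(13) -> c = 10; heap: [0-2 ALLOC][3-9 ALLOC][10-22 ALLOC][23-42 FREE]
Op 4: c = realloc(c, 6) -> c = 10; heap: [0-2 ALLOC][3-9 ALLOC][10-15 ALLOC][16-42 FREE]
Op 5: c = realloc(c, 6) -> c = 10; heap: [0-2 ALLOC][3-9 ALLOC][10-15 ALLOC][16-42 FREE]
Op 6: free(b) -> (freed b); heap: [0-2 ALLOC][3-9 FREE][10-15 ALLOC][16-42 FREE]
Op 7: d = malloc(4) -> d = 3; heap: [0-2 ALLOC][3-6 ALLOC][7-9 FREE][10-15 ALLOC][16-42 FREE]
Op 8: a = realloc(a, 11) -> a = 16; heap: [0-2 FREE][3-6 ALLOC][7-9 FREE][10-15 ALLOC][16-26 ALLOC][27-42 FREE]
Op 9: e = malloc(6) -> e = 27; heap: [0-2 FREE][3-6 ALLOC][7-9 FREE][10-15 ALLOC][16-26 ALLOC][27-32 ALLOC][33-42 FREE]
Free blocks: [3 3 10] total_free=16 largest=10 -> 100*(16-10)/16 = 600/16 = 37.5 -> rounds to 38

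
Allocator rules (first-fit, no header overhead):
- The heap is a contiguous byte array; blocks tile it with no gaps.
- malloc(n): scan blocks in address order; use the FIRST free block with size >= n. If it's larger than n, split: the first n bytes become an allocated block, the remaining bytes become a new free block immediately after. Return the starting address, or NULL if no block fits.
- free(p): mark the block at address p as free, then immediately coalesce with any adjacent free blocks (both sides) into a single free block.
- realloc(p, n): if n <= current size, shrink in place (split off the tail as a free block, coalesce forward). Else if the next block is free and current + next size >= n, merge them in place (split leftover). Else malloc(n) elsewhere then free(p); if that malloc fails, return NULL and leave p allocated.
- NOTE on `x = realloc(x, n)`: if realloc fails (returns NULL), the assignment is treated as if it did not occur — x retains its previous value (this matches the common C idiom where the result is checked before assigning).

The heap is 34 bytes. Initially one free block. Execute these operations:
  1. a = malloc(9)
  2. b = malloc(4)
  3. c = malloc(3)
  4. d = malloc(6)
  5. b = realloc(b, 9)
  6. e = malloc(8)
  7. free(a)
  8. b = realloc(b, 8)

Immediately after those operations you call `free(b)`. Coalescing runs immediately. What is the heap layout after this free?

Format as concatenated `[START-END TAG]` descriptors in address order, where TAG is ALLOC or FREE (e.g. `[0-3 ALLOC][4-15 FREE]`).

Answer: [0-12 FREE][13-15 ALLOC][16-21 ALLOC][22-33 FREE]

Derivation:
Op 1: a = malloc(9) -> a = 0; heap: [0-8 ALLOC][9-33 FREE]
Op 2: b = malloc(4) -> b = 9; heap: [0-8 ALLOC][9-12 ALLOC][13-33 FREE]
Op 3: c = malloc(3) -> c = 13; heap: [0-8 ALLOC][9-12 ALLOC][13-15 ALLOC][16-33 FREE]
Op 4: d = malloc(6) -> d = 16; heap: [0-8 ALLOC][9-12 ALLOC][13-15 ALLOC][16-21 ALLOC][22-33 FREE]
Op 5: b = realloc(b, 9) -> b = 22; heap: [0-8 ALLOC][9-12 FREE][13-15 ALLOC][16-21 ALLOC][22-30 ALLOC][31-33 FREE]
Op 6: e = malloc(8) -> e = NULL; heap: [0-8 ALLOC][9-12 FREE][13-15 ALLOC][16-21 ALLOC][22-30 ALLOC][31-33 FREE]
Op 7: free(a) -> (freed a); heap: [0-12 FREE][13-15 ALLOC][16-21 ALLOC][22-30 ALLOC][31-33 FREE]
Op 8: b = realloc(b, 8) -> b = 22; heap: [0-12 FREE][13-15 ALLOC][16-21 ALLOC][22-29 ALLOC][30-33 FREE]
free(b): b = 22 -> block [22-29 ALLOC]; mark free, coalesce with adjacent free neighbors -> [0-12 FREE][13-15 ALLOC][16-21 ALLOC][22-33 FREE]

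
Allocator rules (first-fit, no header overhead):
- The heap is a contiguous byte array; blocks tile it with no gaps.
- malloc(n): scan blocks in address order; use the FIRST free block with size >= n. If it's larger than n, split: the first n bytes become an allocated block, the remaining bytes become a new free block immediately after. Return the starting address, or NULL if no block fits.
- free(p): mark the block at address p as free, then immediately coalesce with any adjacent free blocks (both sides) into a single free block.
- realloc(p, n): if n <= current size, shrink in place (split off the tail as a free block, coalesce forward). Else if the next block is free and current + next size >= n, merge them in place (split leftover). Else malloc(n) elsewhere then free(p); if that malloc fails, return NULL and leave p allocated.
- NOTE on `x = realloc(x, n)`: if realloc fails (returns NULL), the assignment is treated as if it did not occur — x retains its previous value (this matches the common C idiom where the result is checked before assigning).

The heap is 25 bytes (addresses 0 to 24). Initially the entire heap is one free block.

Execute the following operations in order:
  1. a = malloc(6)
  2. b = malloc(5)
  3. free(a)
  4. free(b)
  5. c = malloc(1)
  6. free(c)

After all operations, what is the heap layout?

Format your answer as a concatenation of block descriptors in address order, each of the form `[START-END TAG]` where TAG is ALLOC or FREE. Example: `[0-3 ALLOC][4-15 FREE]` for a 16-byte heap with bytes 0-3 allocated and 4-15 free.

Answer: [0-24 FREE]

Derivation:
Op 1: a = malloc(6) -> a = 0; heap: [0-5 ALLOC][6-24 FREE]
Op 2: b = malloc(5) -> b = 6; heap: [0-5 ALLOC][6-10 ALLOC][11-24 FREE]
Op 3: free(a) -> (freed a); heap: [0-5 FREE][6-10 ALLOC][11-24 FREE]
Op 4: free(b) -> (freed b); heap: [0-24 FREE]
Op 5: c = malloc(1) -> c = 0; heap: [0-0 ALLOC][1-24 FREE]
Op 6: free(c) -> (freed c); heap: [0-24 FREE]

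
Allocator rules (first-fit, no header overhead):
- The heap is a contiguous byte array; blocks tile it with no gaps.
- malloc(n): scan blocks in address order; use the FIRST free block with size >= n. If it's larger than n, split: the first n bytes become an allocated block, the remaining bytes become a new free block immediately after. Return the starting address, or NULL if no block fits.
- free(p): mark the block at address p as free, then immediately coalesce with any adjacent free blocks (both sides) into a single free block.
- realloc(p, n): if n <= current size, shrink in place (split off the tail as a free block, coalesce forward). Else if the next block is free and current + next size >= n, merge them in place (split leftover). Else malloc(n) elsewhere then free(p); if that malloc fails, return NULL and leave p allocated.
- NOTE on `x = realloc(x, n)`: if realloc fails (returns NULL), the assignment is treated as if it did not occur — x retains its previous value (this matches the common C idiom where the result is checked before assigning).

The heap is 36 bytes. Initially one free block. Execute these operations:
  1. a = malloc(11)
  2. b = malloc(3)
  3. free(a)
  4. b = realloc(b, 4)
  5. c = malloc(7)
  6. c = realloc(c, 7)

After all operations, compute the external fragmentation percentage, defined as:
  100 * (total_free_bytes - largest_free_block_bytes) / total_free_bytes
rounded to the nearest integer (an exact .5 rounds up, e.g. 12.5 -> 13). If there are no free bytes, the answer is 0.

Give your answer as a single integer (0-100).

Answer: 16

Derivation:
Op 1: a = malloc(11) -> a = 0; heap: [0-10 ALLOC][11-35 FREE]
Op 2: b = malloc(3) -> b = 11; heap: [0-10 ALLOC][11-13 ALLOC][14-35 FREE]
Op 3: free(a) -> (freed a); heap: [0-10 FREE][11-13 ALLOC][14-35 FREE]
Op 4: b = realloc(b, 4) -> b = 11; heap: [0-10 FREE][11-14 ALLOC][15-35 FREE]
Op 5: c = malloc(7) -> c = 0; heap: [0-6 ALLOC][7-10 FREE][11-14 ALLOC][15-35 FREE]
Op 6: c = realloc(c, 7) -> c = 0; heap: [0-6 ALLOC][7-10 FREE][11-14 ALLOC][15-35 FREE]
Free blocks: [4 21] total_free=25 largest=21 -> 100*(25-21)/25 = 400/25 = 16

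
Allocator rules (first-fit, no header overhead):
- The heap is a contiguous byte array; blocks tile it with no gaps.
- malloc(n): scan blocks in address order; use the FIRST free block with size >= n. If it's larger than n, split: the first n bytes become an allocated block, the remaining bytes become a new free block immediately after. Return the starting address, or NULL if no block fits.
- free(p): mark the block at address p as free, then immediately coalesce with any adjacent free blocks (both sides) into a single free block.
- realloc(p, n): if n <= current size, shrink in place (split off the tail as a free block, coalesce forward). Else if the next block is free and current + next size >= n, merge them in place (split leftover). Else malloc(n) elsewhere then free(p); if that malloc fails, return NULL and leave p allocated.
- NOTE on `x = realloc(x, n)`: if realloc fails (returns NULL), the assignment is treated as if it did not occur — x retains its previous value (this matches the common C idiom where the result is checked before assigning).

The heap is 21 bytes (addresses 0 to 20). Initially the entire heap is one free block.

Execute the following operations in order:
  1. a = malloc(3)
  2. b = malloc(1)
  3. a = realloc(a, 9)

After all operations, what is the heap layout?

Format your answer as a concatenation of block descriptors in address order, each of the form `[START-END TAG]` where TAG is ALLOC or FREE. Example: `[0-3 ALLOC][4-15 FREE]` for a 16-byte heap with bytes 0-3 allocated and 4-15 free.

Op 1: a = malloc(3) -> a = 0; heap: [0-2 ALLOC][3-20 FREE]
Op 2: b = malloc(1) -> b = 3; heap: [0-2 ALLOC][3-3 ALLOC][4-20 FREE]
Op 3: a = realloc(a, 9) -> a = 4; heap: [0-2 FREE][3-3 ALLOC][4-12 ALLOC][13-20 FREE]

Answer: [0-2 FREE][3-3 ALLOC][4-12 ALLOC][13-20 FREE]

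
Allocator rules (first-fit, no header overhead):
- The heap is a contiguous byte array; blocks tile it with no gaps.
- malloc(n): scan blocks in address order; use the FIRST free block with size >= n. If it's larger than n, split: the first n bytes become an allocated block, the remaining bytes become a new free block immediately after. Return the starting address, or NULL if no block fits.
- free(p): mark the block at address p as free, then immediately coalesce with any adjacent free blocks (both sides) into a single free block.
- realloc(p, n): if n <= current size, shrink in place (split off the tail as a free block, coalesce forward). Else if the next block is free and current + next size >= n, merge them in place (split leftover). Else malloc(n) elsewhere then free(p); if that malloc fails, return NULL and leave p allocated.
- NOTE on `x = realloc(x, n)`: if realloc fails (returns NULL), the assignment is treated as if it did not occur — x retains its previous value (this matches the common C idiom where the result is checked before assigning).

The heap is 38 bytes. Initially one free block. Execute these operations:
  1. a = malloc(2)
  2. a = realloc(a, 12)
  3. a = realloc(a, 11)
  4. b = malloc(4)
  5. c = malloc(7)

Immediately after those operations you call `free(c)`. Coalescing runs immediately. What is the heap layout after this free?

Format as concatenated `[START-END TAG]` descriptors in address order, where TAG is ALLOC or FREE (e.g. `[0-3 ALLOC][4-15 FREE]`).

Answer: [0-10 ALLOC][11-14 ALLOC][15-37 FREE]

Derivation:
Op 1: a = malloc(2) -> a = 0; heap: [0-1 ALLOC][2-37 FREE]
Op 2: a = realloc(a, 12) -> a = 0; heap: [0-11 ALLOC][12-37 FREE]
Op 3: a = realloc(a, 11) -> a = 0; heap: [0-10 ALLOC][11-37 FREE]
Op 4: b = malloc(4) -> b = 11; heap: [0-10 ALLOC][11-14 ALLOC][15-37 FREE]
Op 5: c = malloc(7) -> c = 15; heap: [0-10 ALLOC][11-14 ALLOC][15-21 ALLOC][22-37 FREE]
free(c): c = 15 -> block [15-21 ALLOC]; mark free, coalesce with adjacent free neighbors -> [0-10 ALLOC][11-14 ALLOC][15-37 FREE]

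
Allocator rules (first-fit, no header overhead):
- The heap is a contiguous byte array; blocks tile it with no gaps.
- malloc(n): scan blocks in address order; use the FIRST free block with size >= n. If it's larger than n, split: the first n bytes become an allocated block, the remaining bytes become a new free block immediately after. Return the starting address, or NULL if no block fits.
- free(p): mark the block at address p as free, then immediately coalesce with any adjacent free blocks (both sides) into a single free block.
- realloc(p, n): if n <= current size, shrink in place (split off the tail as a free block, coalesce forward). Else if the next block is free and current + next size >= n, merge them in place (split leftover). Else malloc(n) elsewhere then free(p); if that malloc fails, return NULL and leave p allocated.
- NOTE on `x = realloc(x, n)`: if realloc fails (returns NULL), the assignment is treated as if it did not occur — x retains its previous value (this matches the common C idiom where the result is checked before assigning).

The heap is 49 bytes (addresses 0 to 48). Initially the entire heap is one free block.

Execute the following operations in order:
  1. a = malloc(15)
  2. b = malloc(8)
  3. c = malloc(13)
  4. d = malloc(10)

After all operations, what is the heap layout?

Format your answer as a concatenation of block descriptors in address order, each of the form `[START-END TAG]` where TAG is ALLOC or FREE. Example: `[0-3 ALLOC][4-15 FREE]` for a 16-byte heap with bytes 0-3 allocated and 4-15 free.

Answer: [0-14 ALLOC][15-22 ALLOC][23-35 ALLOC][36-45 ALLOC][46-48 FREE]

Derivation:
Op 1: a = malloc(15) -> a = 0; heap: [0-14 ALLOC][15-48 FREE]
Op 2: b = malloc(8) -> b = 15; heap: [0-14 ALLOC][15-22 ALLOC][23-48 FREE]
Op 3: c = malloc(13) -> c = 23; heap: [0-14 ALLOC][15-22 ALLOC][23-35 ALLOC][36-48 FREE]
Op 4: d = malloc(10) -> d = 36; heap: [0-14 ALLOC][15-22 ALLOC][23-35 ALLOC][36-45 ALLOC][46-48 FREE]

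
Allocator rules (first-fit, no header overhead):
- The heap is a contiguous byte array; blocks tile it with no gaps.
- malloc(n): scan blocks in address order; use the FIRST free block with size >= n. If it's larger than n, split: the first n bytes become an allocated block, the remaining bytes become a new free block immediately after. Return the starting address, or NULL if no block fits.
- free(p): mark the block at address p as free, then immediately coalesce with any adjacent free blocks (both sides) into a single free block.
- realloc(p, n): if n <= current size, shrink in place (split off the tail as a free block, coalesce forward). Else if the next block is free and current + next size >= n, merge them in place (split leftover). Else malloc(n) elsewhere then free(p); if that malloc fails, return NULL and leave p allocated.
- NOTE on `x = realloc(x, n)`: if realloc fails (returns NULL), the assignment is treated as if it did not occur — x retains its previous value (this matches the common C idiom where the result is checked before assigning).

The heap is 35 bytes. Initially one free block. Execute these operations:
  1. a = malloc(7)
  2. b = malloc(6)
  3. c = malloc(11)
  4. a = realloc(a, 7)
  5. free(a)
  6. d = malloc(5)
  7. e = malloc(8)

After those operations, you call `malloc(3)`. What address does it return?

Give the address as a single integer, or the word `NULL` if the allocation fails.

Op 1: a = malloc(7) -> a = 0; heap: [0-6 ALLOC][7-34 FREE]
Op 2: b = malloc(6) -> b = 7; heap: [0-6 ALLOC][7-12 ALLOC][13-34 FREE]
Op 3: c = malloc(11) -> c = 13; heap: [0-6 ALLOC][7-12 ALLOC][13-23 ALLOC][24-34 FREE]
Op 4: a = realloc(a, 7) -> a = 0; heap: [0-6 ALLOC][7-12 ALLOC][13-23 ALLOC][24-34 FREE]
Op 5: free(a) -> (freed a); heap: [0-6 FREE][7-12 ALLOC][13-23 ALLOC][24-34 FREE]
Op 6: d = malloc(5) -> d = 0; heap: [0-4 ALLOC][5-6 FREE][7-12 ALLOC][13-23 ALLOC][24-34 FREE]
Op 7: e = malloc(8) -> e = 24; heap: [0-4 ALLOC][5-6 FREE][7-12 ALLOC][13-23 ALLOC][24-31 ALLOC][32-34 FREE]
malloc(3): first-fit scan over [0-4 ALLOC][5-6 FREE][7-12 ALLOC][13-23 ALLOC][24-31 ALLOC][32-34 FREE] -> 32

Answer: 32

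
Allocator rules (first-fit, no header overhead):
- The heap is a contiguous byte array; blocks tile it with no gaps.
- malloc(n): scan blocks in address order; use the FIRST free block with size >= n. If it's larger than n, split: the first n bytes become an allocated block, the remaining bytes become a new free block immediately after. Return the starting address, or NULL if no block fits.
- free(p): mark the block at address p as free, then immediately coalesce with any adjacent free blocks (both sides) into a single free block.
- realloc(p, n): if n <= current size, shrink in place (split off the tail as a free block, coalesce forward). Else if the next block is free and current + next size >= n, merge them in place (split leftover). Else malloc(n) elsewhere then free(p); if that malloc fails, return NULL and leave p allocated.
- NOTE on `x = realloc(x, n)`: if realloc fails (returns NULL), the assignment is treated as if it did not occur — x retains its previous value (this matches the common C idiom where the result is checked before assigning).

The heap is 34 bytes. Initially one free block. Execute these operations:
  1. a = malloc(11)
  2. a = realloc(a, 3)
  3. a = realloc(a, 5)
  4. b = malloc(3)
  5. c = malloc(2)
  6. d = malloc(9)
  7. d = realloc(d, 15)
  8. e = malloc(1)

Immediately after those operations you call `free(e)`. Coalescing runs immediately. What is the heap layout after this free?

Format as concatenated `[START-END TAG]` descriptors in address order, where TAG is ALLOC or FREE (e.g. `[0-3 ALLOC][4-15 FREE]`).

Op 1: a = malloc(11) -> a = 0; heap: [0-10 ALLOC][11-33 FREE]
Op 2: a = realloc(a, 3) -> a = 0; heap: [0-2 ALLOC][3-33 FREE]
Op 3: a = realloc(a, 5) -> a = 0; heap: [0-4 ALLOC][5-33 FREE]
Op 4: b = malloc(3) -> b = 5; heap: [0-4 ALLOC][5-7 ALLOC][8-33 FREE]
Op 5: c = malloc(2) -> c = 8; heap: [0-4 ALLOC][5-7 ALLOC][8-9 ALLOC][10-33 FREE]
Op 6: d = malloc(9) -> d = 10; heap: [0-4 ALLOC][5-7 ALLOC][8-9 ALLOC][10-18 ALLOC][19-33 FREE]
Op 7: d = realloc(d, 15) -> d = 10; heap: [0-4 ALLOC][5-7 ALLOC][8-9 ALLOC][10-24 ALLOC][25-33 FREE]
Op 8: e = malloc(1) -> e = 25; heap: [0-4 ALLOC][5-7 ALLOC][8-9 ALLOC][10-24 ALLOC][25-25 ALLOC][26-33 FREE]
free(e): e = 25 -> block [25-25 ALLOC]; mark free, coalesce with adjacent free neighbors -> [0-4 ALLOC][5-7 ALLOC][8-9 ALLOC][10-24 ALLOC][25-33 FREE]

Answer: [0-4 ALLOC][5-7 ALLOC][8-9 ALLOC][10-24 ALLOC][25-33 FREE]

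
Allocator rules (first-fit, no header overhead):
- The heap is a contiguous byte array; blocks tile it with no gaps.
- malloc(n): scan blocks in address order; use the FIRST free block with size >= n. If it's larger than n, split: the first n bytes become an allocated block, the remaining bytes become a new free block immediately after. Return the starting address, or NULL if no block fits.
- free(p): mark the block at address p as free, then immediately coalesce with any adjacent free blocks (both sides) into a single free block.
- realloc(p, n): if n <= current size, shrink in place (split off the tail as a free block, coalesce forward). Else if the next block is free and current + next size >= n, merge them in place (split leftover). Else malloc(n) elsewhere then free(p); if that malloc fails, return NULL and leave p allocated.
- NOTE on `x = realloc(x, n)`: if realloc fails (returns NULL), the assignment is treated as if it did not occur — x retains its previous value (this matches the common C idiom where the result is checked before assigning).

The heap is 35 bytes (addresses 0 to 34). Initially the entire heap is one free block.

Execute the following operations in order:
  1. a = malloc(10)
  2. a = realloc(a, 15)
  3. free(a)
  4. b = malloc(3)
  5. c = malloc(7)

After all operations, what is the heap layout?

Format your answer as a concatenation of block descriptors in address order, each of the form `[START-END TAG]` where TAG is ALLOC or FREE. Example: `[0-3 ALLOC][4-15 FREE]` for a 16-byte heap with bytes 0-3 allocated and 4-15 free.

Op 1: a = malloc(10) -> a = 0; heap: [0-9 ALLOC][10-34 FREE]
Op 2: a = realloc(a, 15) -> a = 0; heap: [0-14 ALLOC][15-34 FREE]
Op 3: free(a) -> (freed a); heap: [0-34 FREE]
Op 4: b = malloc(3) -> b = 0; heap: [0-2 ALLOC][3-34 FREE]
Op 5: c = malloc(7) -> c = 3; heap: [0-2 ALLOC][3-9 ALLOC][10-34 FREE]

Answer: [0-2 ALLOC][3-9 ALLOC][10-34 FREE]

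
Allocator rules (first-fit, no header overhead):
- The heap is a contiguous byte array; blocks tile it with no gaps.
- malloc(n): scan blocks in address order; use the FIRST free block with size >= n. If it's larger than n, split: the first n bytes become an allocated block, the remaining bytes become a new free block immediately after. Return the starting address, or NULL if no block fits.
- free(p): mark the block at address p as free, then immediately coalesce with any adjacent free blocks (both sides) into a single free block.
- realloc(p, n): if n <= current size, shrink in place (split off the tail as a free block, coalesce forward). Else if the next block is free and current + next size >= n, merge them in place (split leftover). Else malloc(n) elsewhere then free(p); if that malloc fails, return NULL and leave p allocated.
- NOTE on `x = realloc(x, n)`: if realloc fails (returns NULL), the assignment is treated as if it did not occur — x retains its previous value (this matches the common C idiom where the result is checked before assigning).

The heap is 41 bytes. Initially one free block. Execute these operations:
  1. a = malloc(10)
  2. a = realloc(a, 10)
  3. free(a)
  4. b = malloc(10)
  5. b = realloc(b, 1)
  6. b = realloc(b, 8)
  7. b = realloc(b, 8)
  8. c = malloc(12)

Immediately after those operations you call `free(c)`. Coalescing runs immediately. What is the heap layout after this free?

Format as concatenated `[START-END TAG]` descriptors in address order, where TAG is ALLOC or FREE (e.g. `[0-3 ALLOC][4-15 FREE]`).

Answer: [0-7 ALLOC][8-40 FREE]

Derivation:
Op 1: a = malloc(10) -> a = 0; heap: [0-9 ALLOC][10-40 FREE]
Op 2: a = realloc(a, 10) -> a = 0; heap: [0-9 ALLOC][10-40 FREE]
Op 3: free(a) -> (freed a); heap: [0-40 FREE]
Op 4: b = malloc(10) -> b = 0; heap: [0-9 ALLOC][10-40 FREE]
Op 5: b = realloc(b, 1) -> b = 0; heap: [0-0 ALLOC][1-40 FREE]
Op 6: b = realloc(b, 8) -> b = 0; heap: [0-7 ALLOC][8-40 FREE]
Op 7: b = realloc(b, 8) -> b = 0; heap: [0-7 ALLOC][8-40 FREE]
Op 8: c = malloc(12) -> c = 8; heap: [0-7 ALLOC][8-19 ALLOC][20-40 FREE]
free(c): c = 8 -> block [8-19 ALLOC]; mark free, coalesce with adjacent free neighbors -> [0-7 ALLOC][8-40 FREE]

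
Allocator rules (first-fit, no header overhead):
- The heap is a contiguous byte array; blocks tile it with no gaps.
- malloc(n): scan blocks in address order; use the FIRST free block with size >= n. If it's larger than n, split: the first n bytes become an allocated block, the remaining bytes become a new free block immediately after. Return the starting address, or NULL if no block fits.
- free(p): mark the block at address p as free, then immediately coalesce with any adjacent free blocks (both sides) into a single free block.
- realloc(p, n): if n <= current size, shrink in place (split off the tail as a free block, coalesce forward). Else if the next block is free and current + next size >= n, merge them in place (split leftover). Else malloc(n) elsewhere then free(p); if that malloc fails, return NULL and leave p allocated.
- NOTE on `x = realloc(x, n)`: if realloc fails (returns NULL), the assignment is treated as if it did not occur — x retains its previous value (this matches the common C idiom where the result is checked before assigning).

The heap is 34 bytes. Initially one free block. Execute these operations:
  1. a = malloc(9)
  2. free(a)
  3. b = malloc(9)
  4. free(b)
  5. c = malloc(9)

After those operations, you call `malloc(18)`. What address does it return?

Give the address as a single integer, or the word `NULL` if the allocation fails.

Answer: 9

Derivation:
Op 1: a = malloc(9) -> a = 0; heap: [0-8 ALLOC][9-33 FREE]
Op 2: free(a) -> (freed a); heap: [0-33 FREE]
Op 3: b = malloc(9) -> b = 0; heap: [0-8 ALLOC][9-33 FREE]
Op 4: free(b) -> (freed b); heap: [0-33 FREE]
Op 5: c = malloc(9) -> c = 0; heap: [0-8 ALLOC][9-33 FREE]
malloc(18): first-fit scan over [0-8 ALLOC][9-33 FREE] -> 9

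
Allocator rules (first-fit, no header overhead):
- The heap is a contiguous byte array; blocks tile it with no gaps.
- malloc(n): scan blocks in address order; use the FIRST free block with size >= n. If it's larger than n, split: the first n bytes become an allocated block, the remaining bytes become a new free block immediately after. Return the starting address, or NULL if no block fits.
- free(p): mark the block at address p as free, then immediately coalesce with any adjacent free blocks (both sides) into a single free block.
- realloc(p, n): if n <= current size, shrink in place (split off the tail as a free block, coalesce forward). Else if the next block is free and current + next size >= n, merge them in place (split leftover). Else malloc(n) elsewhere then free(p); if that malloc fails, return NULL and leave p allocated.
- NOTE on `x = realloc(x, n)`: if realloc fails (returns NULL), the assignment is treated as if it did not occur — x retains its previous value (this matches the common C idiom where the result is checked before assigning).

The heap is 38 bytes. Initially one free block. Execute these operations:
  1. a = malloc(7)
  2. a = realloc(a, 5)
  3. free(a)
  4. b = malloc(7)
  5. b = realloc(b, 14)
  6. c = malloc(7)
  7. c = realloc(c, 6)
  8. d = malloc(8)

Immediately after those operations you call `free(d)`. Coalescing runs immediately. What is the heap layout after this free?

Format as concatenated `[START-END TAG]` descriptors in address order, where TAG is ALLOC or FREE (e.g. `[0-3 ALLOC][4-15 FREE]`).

Answer: [0-13 ALLOC][14-19 ALLOC][20-37 FREE]

Derivation:
Op 1: a = malloc(7) -> a = 0; heap: [0-6 ALLOC][7-37 FREE]
Op 2: a = realloc(a, 5) -> a = 0; heap: [0-4 ALLOC][5-37 FREE]
Op 3: free(a) -> (freed a); heap: [0-37 FREE]
Op 4: b = malloc(7) -> b = 0; heap: [0-6 ALLOC][7-37 FREE]
Op 5: b = realloc(b, 14) -> b = 0; heap: [0-13 ALLOC][14-37 FREE]
Op 6: c = malloc(7) -> c = 14; heap: [0-13 ALLOC][14-20 ALLOC][21-37 FREE]
Op 7: c = realloc(c, 6) -> c = 14; heap: [0-13 ALLOC][14-19 ALLOC][20-37 FREE]
Op 8: d = malloc(8) -> d = 20; heap: [0-13 ALLOC][14-19 ALLOC][20-27 ALLOC][28-37 FREE]
free(d): d = 20 -> block [20-27 ALLOC]; mark free, coalesce with adjacent free neighbors -> [0-13 ALLOC][14-19 ALLOC][20-37 FREE]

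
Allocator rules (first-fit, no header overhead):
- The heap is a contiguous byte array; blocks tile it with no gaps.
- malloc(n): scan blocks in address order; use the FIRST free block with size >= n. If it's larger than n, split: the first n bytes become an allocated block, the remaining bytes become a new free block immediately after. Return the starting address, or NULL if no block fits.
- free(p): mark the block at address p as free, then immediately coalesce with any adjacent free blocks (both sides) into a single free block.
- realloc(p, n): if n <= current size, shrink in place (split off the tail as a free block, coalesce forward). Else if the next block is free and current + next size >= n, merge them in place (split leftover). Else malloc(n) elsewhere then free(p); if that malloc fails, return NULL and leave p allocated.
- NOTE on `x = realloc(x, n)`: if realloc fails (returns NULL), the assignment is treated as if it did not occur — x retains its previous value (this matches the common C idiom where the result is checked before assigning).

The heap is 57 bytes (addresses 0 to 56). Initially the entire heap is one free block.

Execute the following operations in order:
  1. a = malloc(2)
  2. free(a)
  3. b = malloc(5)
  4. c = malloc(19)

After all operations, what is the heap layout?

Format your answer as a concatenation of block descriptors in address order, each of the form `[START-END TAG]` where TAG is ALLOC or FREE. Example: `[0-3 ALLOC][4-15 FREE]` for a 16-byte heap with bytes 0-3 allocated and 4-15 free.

Answer: [0-4 ALLOC][5-23 ALLOC][24-56 FREE]

Derivation:
Op 1: a = malloc(2) -> a = 0; heap: [0-1 ALLOC][2-56 FREE]
Op 2: free(a) -> (freed a); heap: [0-56 FREE]
Op 3: b = malloc(5) -> b = 0; heap: [0-4 ALLOC][5-56 FREE]
Op 4: c = malloc(19) -> c = 5; heap: [0-4 ALLOC][5-23 ALLOC][24-56 FREE]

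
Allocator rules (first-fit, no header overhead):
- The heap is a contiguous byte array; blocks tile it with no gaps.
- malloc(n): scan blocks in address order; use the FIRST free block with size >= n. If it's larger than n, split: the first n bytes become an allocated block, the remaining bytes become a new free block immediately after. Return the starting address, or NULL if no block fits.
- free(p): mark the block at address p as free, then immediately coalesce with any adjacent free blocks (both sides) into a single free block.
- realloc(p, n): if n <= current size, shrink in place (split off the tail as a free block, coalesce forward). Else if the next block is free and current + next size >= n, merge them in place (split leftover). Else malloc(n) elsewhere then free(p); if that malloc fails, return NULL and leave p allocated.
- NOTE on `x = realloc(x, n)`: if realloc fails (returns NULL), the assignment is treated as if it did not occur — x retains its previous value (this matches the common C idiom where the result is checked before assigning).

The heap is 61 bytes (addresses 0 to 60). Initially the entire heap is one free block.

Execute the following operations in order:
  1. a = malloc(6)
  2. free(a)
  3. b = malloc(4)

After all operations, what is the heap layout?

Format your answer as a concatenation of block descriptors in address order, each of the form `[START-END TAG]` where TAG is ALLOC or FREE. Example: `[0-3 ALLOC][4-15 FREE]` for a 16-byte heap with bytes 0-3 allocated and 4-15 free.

Answer: [0-3 ALLOC][4-60 FREE]

Derivation:
Op 1: a = malloc(6) -> a = 0; heap: [0-5 ALLOC][6-60 FREE]
Op 2: free(a) -> (freed a); heap: [0-60 FREE]
Op 3: b = malloc(4) -> b = 0; heap: [0-3 ALLOC][4-60 FREE]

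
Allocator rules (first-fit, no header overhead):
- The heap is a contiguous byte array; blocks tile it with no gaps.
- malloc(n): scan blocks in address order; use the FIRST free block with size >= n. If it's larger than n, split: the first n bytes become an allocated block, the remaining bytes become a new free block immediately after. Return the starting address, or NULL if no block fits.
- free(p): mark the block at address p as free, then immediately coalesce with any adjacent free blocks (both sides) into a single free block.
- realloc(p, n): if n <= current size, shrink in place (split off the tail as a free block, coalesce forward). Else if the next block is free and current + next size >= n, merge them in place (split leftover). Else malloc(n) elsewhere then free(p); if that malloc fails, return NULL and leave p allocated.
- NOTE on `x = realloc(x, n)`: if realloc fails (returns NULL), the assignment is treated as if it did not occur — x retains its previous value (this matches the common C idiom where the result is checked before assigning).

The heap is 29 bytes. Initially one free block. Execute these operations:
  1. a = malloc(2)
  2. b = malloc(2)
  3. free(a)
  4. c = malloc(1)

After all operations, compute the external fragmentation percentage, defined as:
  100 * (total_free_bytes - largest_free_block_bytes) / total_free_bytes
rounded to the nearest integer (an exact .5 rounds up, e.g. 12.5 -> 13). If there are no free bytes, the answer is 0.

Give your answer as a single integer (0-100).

Op 1: a = malloc(2) -> a = 0; heap: [0-1 ALLOC][2-28 FREE]
Op 2: b = malloc(2) -> b = 2; heap: [0-1 ALLOC][2-3 ALLOC][4-28 FREE]
Op 3: free(a) -> (freed a); heap: [0-1 FREE][2-3 ALLOC][4-28 FREE]
Op 4: c = malloc(1) -> c = 0; heap: [0-0 ALLOC][1-1 FREE][2-3 ALLOC][4-28 FREE]
Free blocks: [1 25] total_free=26 largest=25 -> 100*(26-25)/26 = 100/26 ≈ 3.846 -> rounds to 4

Answer: 4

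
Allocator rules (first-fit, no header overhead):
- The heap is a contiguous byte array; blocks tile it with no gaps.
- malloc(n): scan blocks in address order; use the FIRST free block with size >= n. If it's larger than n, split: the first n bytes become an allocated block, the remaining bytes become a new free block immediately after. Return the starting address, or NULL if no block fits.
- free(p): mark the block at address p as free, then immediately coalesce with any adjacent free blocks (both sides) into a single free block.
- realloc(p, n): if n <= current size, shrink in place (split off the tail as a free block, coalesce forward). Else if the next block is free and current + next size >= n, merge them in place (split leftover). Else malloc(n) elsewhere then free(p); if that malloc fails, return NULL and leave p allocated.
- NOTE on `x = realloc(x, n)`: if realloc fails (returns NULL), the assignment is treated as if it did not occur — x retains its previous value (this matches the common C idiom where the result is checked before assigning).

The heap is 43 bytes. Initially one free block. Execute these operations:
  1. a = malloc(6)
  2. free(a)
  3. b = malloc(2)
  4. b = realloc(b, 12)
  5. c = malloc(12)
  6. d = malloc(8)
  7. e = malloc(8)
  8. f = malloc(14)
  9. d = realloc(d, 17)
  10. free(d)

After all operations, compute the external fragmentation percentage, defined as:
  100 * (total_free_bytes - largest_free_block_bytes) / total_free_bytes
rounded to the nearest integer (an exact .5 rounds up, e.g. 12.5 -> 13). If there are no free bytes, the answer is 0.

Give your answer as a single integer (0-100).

Answer: 27

Derivation:
Op 1: a = malloc(6) -> a = 0; heap: [0-5 ALLOC][6-42 FREE]
Op 2: free(a) -> (freed a); heap: [0-42 FREE]
Op 3: b = malloc(2) -> b = 0; heap: [0-1 ALLOC][2-42 FREE]
Op 4: b = realloc(b, 12) -> b = 0; heap: [0-11 ALLOC][12-42 FREE]
Op 5: c = malloc(12) -> c = 12; heap: [0-11 ALLOC][12-23 ALLOC][24-42 FREE]
Op 6: d = malloc(8) -> d = 24; heap: [0-11 ALLOC][12-23 ALLOC][24-31 ALLOC][32-42 FREE]
Op 7: e = malloc(8) -> e = 32; heap: [0-11 ALLOC][12-23 ALLOC][24-31 ALLOC][32-39 ALLOC][40-42 FREE]
Op 8: f = malloc(14) -> f = NULL; heap: [0-11 ALLOC][12-23 ALLOC][24-31 ALLOC][32-39 ALLOC][40-42 FREE]
Op 9: d = realloc(d, 17) -> NULL (d unchanged); heap: [0-11 ALLOC][12-23 ALLOC][24-31 ALLOC][32-39 ALLOC][40-42 FREE]
Op 10: free(d) -> (freed d); heap: [0-11 ALLOC][12-23 ALLOC][24-31 FREE][32-39 ALLOC][40-42 FREE]
Free blocks: [8 3] total_free=11 largest=8 -> 100*(11-8)/11 = 300/11 ≈ 27.273 -> rounds to 27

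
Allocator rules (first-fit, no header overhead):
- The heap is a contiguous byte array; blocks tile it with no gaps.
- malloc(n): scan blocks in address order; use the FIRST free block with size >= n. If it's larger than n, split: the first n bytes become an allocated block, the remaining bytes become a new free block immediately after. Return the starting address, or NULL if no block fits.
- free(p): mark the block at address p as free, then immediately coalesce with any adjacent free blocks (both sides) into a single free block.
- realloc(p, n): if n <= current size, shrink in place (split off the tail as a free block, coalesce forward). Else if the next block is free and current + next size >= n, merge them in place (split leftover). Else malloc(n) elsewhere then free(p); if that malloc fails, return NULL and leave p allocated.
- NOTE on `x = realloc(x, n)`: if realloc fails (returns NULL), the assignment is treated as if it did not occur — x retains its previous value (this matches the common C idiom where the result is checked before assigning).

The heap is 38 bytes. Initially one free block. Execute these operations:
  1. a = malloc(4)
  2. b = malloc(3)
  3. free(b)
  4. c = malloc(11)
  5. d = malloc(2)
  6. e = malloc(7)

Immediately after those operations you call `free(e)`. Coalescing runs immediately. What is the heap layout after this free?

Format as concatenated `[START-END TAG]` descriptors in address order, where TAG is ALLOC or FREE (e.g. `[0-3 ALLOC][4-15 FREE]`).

Answer: [0-3 ALLOC][4-14 ALLOC][15-16 ALLOC][17-37 FREE]

Derivation:
Op 1: a = malloc(4) -> a = 0; heap: [0-3 ALLOC][4-37 FREE]
Op 2: b = malloc(3) -> b = 4; heap: [0-3 ALLOC][4-6 ALLOC][7-37 FREE]
Op 3: free(b) -> (freed b); heap: [0-3 ALLOC][4-37 FREE]
Op 4: c = malloc(11) -> c = 4; heap: [0-3 ALLOC][4-14 ALLOC][15-37 FREE]
Op 5: d = malloc(2) -> d = 15; heap: [0-3 ALLOC][4-14 ALLOC][15-16 ALLOC][17-37 FREE]
Op 6: e = malloc(7) -> e = 17; heap: [0-3 ALLOC][4-14 ALLOC][15-16 ALLOC][17-23 ALLOC][24-37 FREE]
free(e): e = 17 -> block [17-23 ALLOC]; mark free, coalesce with adjacent free neighbors -> [0-3 ALLOC][4-14 ALLOC][15-16 ALLOC][17-37 FREE]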